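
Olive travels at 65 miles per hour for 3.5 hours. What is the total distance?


Use the formula: distance = speed x time
Speed = 65 mph, Time = 3.5 hours
65 x 3.5 = 227.5 miles

227.5 miles


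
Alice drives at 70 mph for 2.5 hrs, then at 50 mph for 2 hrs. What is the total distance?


Leg 1 distance:
70 x 2.5 = 175 miles
Leg 2 distance:
50 x 2 = 100 miles
Total distance:
175 + 100 = 275 miles

275 miles


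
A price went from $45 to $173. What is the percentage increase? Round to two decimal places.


Find the absolute change:
|173 - 45| = 128
Divide by original and multiply by 100:
128 / 45 x 100 = 284.4444...% ≈ 284.44%

284.44%


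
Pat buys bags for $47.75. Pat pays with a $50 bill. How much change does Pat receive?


Start with the amount paid:
$50
Subtract the price:
$50 - $47.75 = $2.25

$2.25


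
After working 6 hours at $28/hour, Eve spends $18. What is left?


Calculate earnings:
6 x $28 = $168
Subtract spending:
$168 - $18 = $150

$150


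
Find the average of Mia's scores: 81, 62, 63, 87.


Add the scores:
81 + 62 + 63 + 87 = 293
Divide by the number of tests:
293 / 4 = 73.25

73.25


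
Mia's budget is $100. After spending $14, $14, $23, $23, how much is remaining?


Add up expenses:
$14 + $14 + $23 + $23 = $74
Subtract from budget:
$100 - $74 = $26

$26


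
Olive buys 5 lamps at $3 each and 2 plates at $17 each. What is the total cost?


Cost of lamps:
5 x $3 = $15
Cost of plates:
2 x $17 = $34
Add both:
$15 + $34 = $49

$49


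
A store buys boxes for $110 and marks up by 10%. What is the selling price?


Calculate the markup amount:
10% of $110 = $11
Add to cost:
$110 + $11 = $121

$121


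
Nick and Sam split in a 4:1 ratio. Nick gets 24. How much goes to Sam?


Find the multiplier:
24 / 4 = 6
Apply to Sam's share:
1 x 6 = 6

6


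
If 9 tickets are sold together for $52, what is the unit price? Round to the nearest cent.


Total cost: $52
Number of items: 9
Unit price: $52 / 9 = $5.7777... ≈ $5.78

$5.78


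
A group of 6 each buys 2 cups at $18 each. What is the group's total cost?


Cost per person:
2 x $18 = $36
Group total:
6 x $36 = $216

$216


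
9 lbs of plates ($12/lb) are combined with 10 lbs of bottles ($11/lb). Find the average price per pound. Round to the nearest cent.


Cost of plates:
9 x $12 = $108
Cost of bottles:
10 x $11 = $110
Total cost: $108 + $110 = $218
Total weight: 19 lbs
Average: $218 / 19 = $11.4736... ≈ $11.47/lb

$11.47/lb


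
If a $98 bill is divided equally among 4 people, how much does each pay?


Total bill: $98
Number of people: 4
Each pays: $98 / 4 = $24.50

$24.50


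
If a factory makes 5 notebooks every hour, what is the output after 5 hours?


Production rate: 5 notebooks per hour
Time: 5 hours
Total: 5 x 5 = 25 notebooks

25 notebooks


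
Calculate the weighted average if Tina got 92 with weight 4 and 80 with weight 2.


Weighted sum:
4 x 92 + 2 x 80 = 528
Total weight:
4 + 2 = 6
Weighted average:
528 / 6 = 88

88


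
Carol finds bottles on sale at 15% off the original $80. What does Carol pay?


Calculate the discount amount:
15% of $80 = $12
Subtract from original:
$80 - $12 = $68

$68


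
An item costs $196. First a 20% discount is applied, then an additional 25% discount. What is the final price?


First discount:
20% of $196 = $39.20
Price after first discount:
$196 - $39.20 = $156.80
Second discount:
25% of $156.80 = $39.20
Final price:
$156.80 - $39.20 = $117.60

$117.60


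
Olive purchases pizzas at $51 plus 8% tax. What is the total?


Calculate the tax:
8% of $51 = $4.08
Add tax to price:
$51 + $4.08 = $55.08

$55.08


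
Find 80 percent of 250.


Convert percentage to decimal:
80% = 0.8
Multiply:
250 x 0.8 = 200

200


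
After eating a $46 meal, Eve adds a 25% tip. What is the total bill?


Calculate the tip:
25% of $46 = $11.50
Add tip to meal cost:
$46 + $11.50 = $57.50

$57.50


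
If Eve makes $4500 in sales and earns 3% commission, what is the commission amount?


Convert rate to decimal:
3% = 0.03
Multiply by sales:
$4500 x 0.03 = $135

$135


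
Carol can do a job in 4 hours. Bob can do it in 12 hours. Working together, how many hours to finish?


Carol's rate: 1/4 of the job per hour
Bob's rate: 1/12 of the job per hour
Combined rate: 1/4 + 1/12 = 1/3 per hour
Time = 1 / (1/3) = 3 hours

3 hours


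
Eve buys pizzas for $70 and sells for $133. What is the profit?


Selling price = $133
Cost price = $70
Profit = selling price - cost price:
Profit = $133 - $70 = $63

$63


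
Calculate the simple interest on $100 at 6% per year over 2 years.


Use the formula I = P x R x T / 100
P x R x T = 100 x 6 x 2 = 1200
I = 1200 / 100 = $12

$12


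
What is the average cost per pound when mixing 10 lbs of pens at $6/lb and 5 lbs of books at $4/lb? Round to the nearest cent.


Cost of pens:
10 x $6 = $60
Cost of books:
5 x $4 = $20
Total cost: $60 + $20 = $80
Total weight: 15 lbs
Average: $80 / 15 = $5.3333... ≈ $5.33/lb

$5.33/lb


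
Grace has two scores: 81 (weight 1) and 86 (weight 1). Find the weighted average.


Weighted sum:
1 x 81 + 1 x 86 = 167
Total weight:
1 + 1 = 2
Weighted average:
167 / 2 = 83.5

83.5


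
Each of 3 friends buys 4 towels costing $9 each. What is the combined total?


Cost per person:
4 x $9 = $36
Group total:
3 x $36 = $108

$108


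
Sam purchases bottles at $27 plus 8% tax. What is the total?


Calculate the tax:
8% of $27 = $2.16
Add tax to price:
$27 + $2.16 = $29.16

$29.16


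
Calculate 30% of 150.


Convert percentage to decimal:
30% = 0.3
Multiply:
150 x 0.3 = 45

45


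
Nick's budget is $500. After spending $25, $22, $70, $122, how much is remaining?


Add up expenses:
$25 + $22 + $70 + $122 = $239
Subtract from budget:
$500 - $239 = $261

$261


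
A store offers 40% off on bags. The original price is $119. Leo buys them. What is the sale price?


Calculate the discount amount:
40% of $119 = $47.60
Subtract from original:
$119 - $47.60 = $71.40

$71.40


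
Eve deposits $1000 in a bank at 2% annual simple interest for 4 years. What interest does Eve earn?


Use the formula I = P x R x T / 100
P x R x T = 1000 x 2 x 4 = 8000
I = 8000 / 100 = $80

$80


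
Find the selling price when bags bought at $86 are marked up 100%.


Calculate the markup amount:
100% of $86 = $86
Add to cost:
$86 + $86 = $172

$172


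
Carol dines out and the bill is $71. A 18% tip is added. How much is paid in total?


Calculate the tip:
18% of $71 = $12.78
Add tip to meal cost:
$71 + $12.78 = $83.78

$83.78


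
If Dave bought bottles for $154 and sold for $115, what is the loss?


Selling price = $115
Cost price = $154
Loss = cost price - selling price:
Loss = $154 - $115 = $39

$39


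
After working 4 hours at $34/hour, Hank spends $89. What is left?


Calculate earnings:
4 x $34 = $136
Subtract spending:
$136 - $89 = $47

$47


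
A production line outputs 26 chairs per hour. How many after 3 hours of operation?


Production rate: 26 chairs per hour
Time: 3 hours
Total: 26 x 3 = 78 chairs

78 chairs


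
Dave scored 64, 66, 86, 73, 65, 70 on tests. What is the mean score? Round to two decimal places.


Add the scores:
64 + 66 + 86 + 73 + 65 + 70 = 424
Divide by the number of tests:
424 / 6 = 70.6666... ≈ 70.67

70.67


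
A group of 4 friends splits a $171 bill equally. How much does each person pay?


Total bill: $171
Number of people: 4
Each pays: $171 / 4 = $42.75

$42.75


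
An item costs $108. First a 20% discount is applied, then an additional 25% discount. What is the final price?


First discount:
20% of $108 = $21.60
Price after first discount:
$108 - $21.60 = $86.40
Second discount:
25% of $86.40 = $21.60
Final price:
$86.40 - $21.60 = $64.80

$64.80


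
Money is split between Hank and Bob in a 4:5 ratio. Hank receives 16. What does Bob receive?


Find the multiplier:
16 / 4 = 4
Apply to Bob's share:
5 x 4 = 20

20


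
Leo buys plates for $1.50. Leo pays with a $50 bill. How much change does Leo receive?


Start with the amount paid:
$50
Subtract the price:
$50 - $1.50 = $48.50

$48.50


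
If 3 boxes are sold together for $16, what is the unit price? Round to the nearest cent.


Total cost: $16
Number of items: 3
Unit price: $16 / 3 = $5.3333... ≈ $5.33

$5.33


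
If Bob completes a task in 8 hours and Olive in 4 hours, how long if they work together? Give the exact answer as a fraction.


Bob's rate: 1/8 of the job per hour
Olive's rate: 1/4 of the job per hour
Combined rate: 1/8 + 1/4 = 3/8 per hour
Time = 1 / (3/8) = 8/3 hours (≈ 2.67 hours)

8/3 hours


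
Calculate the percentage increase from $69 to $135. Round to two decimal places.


Find the absolute change:
|135 - 69| = 66
Divide by original and multiply by 100:
66 / 69 x 100 = 95.6521...% ≈ 95.65%

95.65%


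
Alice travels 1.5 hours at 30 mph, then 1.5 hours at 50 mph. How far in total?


Leg 1 distance:
30 x 1.5 = 45 miles
Leg 2 distance:
50 x 1.5 = 75 miles
Total distance:
45 + 75 = 120 miles

120 miles


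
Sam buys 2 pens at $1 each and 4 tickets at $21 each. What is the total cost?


Cost of pens:
2 x $1 = $2
Cost of tickets:
4 x $21 = $84
Add both:
$2 + $84 = $86

$86


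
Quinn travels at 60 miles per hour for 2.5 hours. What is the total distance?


Use the formula: distance = speed x time
Speed = 60 mph, Time = 2.5 hours
60 x 2.5 = 150 miles

150 miles


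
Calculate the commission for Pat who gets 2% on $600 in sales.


Convert rate to decimal:
2% = 0.02
Multiply by sales:
$600 x 0.02 = $12

$12


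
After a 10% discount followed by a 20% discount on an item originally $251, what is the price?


First discount:
10% of $251 = $25.10
Price after first discount:
$251 - $25.10 = $225.90
Second discount:
20% of $225.90 = $45.18
Final price:
$225.90 - $45.18 = $180.72

$180.72


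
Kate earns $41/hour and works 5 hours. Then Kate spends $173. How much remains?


Calculate earnings:
5 x $41 = $205
Subtract spending:
$205 - $173 = $32

$32


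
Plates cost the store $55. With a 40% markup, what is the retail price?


Calculate the markup amount:
40% of $55 = $22
Add to cost:
$55 + $22 = $77

$77


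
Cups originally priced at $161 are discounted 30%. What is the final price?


Calculate the discount amount:
30% of $161 = $48.30
Subtract from original:
$161 - $48.30 = $112.70

$112.70


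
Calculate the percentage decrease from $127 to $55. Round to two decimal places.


Find the absolute change:
|55 - 127| = 72
Divide by original and multiply by 100:
72 / 127 x 100 = 56.6929...% ≈ 56.69%

56.69%


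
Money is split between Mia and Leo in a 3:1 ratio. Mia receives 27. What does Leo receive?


Find the multiplier:
27 / 3 = 9
Apply to Leo's share:
1 x 9 = 9

9


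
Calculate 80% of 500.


Convert percentage to decimal:
80% = 0.8
Multiply:
500 x 0.8 = 400

400


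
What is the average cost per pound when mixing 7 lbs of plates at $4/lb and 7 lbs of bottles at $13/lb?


Cost of plates:
7 x $4 = $28
Cost of bottles:
7 x $13 = $91
Total cost: $28 + $91 = $119
Total weight: 14 lbs
Average: $119 / 14 = $8.50/lb

$8.50/lb


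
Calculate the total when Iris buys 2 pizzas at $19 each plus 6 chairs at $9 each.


Cost of pizzas:
2 x $19 = $38
Cost of chairs:
6 x $9 = $54
Add both:
$38 + $54 = $92

$92


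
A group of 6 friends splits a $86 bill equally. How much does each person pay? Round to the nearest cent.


Total bill: $86
Number of people: 6
Each pays: $86 / 6 = $14.3333... ≈ $14.33

$14.33


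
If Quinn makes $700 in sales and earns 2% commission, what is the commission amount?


Convert rate to decimal:
2% = 0.02
Multiply by sales:
$700 x 0.02 = $14

$14


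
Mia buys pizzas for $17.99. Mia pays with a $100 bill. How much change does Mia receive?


Start with the amount paid:
$100
Subtract the price:
$100 - $17.99 = $82.01

$82.01


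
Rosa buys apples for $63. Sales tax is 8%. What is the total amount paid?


Calculate the tax:
8% of $63 = $5.04
Add tax to price:
$63 + $5.04 = $68.04

$68.04


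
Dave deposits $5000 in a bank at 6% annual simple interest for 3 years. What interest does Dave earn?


Use the formula I = P x R x T / 100
P x R x T = 5000 x 6 x 3 = 90000
I = 90000 / 100 = $900

$900


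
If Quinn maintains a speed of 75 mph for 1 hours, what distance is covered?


Use the formula: distance = speed x time
Speed = 75 mph, Time = 1 hours
75 x 1 = 75 miles

75 miles


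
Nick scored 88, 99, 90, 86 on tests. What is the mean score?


Add the scores:
88 + 99 + 90 + 86 = 363
Divide by the number of tests:
363 / 4 = 90.75

90.75


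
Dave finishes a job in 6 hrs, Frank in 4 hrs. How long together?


Dave's rate: 1/6 of the job per hour
Frank's rate: 1/4 of the job per hour
Combined rate: 1/6 + 1/4 = 5/12 per hour
Time = 1 / (5/12) = 12/5 = 2.4 hours

2.4 hours


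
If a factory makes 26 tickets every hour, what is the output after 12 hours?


Production rate: 26 tickets per hour
Time: 12 hours
Total: 26 x 12 = 312 tickets

312 tickets


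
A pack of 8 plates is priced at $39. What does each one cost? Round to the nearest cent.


Total cost: $39
Number of items: 8
Unit price: $39 / 8 = $4.875 ≈ $4.88

$4.88


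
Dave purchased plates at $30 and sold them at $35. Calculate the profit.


Selling price = $35
Cost price = $30
Profit = selling price - cost price:
Profit = $35 - $30 = $5

$5


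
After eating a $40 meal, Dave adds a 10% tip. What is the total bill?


Calculate the tip:
10% of $40 = $4
Add tip to meal cost:
$40 + $4 = $44

$44


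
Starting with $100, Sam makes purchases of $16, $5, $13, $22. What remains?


Add up expenses:
$16 + $5 + $13 + $22 = $56
Subtract from budget:
$100 - $56 = $44

$44


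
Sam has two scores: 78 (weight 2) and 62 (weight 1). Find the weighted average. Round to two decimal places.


Weighted sum:
2 x 78 + 1 x 62 = 218
Total weight:
2 + 1 = 3
Weighted average:
218 / 3 = 72.6666... ≈ 72.67

72.67


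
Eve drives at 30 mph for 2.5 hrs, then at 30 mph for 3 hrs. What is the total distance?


Leg 1 distance:
30 x 2.5 = 75 miles
Leg 2 distance:
30 x 3 = 90 miles
Total distance:
75 + 90 = 165 miles

165 miles


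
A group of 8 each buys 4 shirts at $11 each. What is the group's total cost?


Cost per person:
4 x $11 = $44
Group total:
8 x $44 = $352

$352


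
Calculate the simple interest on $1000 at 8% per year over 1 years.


Use the formula I = P x R x T / 100
P x R x T = 1000 x 8 x 1 = 8000
I = 8000 / 100 = $80

$80


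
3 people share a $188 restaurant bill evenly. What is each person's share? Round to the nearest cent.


Total bill: $188
Number of people: 3
Each pays: $188 / 3 = $62.6666... ≈ $62.67

$62.67


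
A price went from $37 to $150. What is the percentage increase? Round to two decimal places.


Find the absolute change:
|150 - 37| = 113
Divide by original and multiply by 100:
113 / 37 x 100 = 305.4054...% ≈ 305.41%

305.41%


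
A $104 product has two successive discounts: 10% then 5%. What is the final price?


First discount:
10% of $104 = $10.40
Price after first discount:
$104 - $10.40 = $93.60
Second discount:
5% of $93.60 = $4.68
Final price:
$93.60 - $4.68 = $88.92

$88.92


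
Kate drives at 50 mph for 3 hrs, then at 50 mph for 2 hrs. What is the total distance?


Leg 1 distance:
50 x 3 = 150 miles
Leg 2 distance:
50 x 2 = 100 miles
Total distance:
150 + 100 = 250 miles

250 miles


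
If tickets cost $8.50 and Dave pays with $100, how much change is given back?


Start with the amount paid:
$100
Subtract the price:
$100 - $8.50 = $91.50

$91.50


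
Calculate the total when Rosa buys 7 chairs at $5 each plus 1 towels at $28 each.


Cost of chairs:
7 x $5 = $35
Cost of towels:
1 x $28 = $28
Add both:
$35 + $28 = $63

$63


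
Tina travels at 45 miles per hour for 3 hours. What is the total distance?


Use the formula: distance = speed x time
Speed = 45 mph, Time = 3 hours
45 x 3 = 135 miles

135 miles


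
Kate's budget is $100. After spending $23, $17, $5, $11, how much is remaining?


Add up expenses:
$23 + $17 + $5 + $11 = $56
Subtract from budget:
$100 - $56 = $44

$44


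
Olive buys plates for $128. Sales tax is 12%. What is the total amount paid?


Calculate the tax:
12% of $128 = $15.36
Add tax to price:
$128 + $15.36 = $143.36

$143.36


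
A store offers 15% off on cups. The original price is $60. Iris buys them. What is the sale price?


Calculate the discount amount:
15% of $60 = $9
Subtract from original:
$60 - $9 = $51

$51


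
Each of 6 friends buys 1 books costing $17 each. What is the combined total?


Cost per person:
1 x $17 = $17
Group total:
6 x $17 = $102

$102


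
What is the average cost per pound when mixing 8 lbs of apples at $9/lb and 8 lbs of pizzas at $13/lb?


Cost of apples:
8 x $9 = $72
Cost of pizzas:
8 x $13 = $104
Total cost: $72 + $104 = $176
Total weight: 16 lbs
Average: $176 / 16 = $11/lb

$11/lb


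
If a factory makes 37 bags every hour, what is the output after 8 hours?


Production rate: 37 bags per hour
Time: 8 hours
Total: 37 x 8 = 296 bags

296 bags


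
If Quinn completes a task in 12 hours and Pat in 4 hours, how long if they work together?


Quinn's rate: 1/12 of the job per hour
Pat's rate: 1/4 of the job per hour
Combined rate: 1/12 + 1/4 = 1/3 per hour
Time = 1 / (1/3) = 3 hours

3 hours


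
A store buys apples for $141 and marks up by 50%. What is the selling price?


Calculate the markup amount:
50% of $141 = $70.50
Add to cost:
$141 + $70.50 = $211.50

$211.50


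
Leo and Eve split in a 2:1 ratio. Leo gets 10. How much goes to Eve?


Find the multiplier:
10 / 2 = 5
Apply to Eve's share:
1 x 5 = 5

5


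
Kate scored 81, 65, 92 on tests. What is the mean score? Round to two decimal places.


Add the scores:
81 + 65 + 92 = 238
Divide by the number of tests:
238 / 3 = 79.3333... ≈ 79.33

79.33


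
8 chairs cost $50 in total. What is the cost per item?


Total cost: $50
Number of items: 8
Unit price: $50 / 8 = $6.25

$6.25


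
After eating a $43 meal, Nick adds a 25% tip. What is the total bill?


Calculate the tip:
25% of $43 = $10.75
Add tip to meal cost:
$43 + $10.75 = $53.75

$53.75


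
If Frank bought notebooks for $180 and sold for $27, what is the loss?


Selling price = $27
Cost price = $180
Loss = cost price - selling price:
Loss = $180 - $27 = $153

$153


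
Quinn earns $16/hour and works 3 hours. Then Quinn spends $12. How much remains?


Calculate earnings:
3 x $16 = $48
Subtract spending:
$48 - $12 = $36

$36


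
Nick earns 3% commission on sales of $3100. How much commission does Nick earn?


Convert rate to decimal:
3% = 0.03
Multiply by sales:
$3100 x 0.03 = $93

$93


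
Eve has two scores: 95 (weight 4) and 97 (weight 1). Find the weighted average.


Weighted sum:
4 x 95 + 1 x 97 = 477
Total weight:
4 + 1 = 5
Weighted average:
477 / 5 = 95.4

95.4


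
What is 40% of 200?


Convert percentage to decimal:
40% = 0.4
Multiply:
200 x 0.4 = 80

80


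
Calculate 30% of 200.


Convert percentage to decimal:
30% = 0.3
Multiply:
200 x 0.3 = 60

60


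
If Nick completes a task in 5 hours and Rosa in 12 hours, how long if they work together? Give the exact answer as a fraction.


Nick's rate: 1/5 of the job per hour
Rosa's rate: 1/12 of the job per hour
Combined rate: 1/5 + 1/12 = 17/60 per hour
Time = 1 / (17/60) = 60/17 hours (≈ 3.53 hours)

60/17 hours


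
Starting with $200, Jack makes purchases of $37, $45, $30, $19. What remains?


Add up expenses:
$37 + $45 + $30 + $19 = $131
Subtract from budget:
$200 - $131 = $69

$69


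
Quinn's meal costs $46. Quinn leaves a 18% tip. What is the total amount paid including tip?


Calculate the tip:
18% of $46 = $8.28
Add tip to meal cost:
$46 + $8.28 = $54.28

$54.28


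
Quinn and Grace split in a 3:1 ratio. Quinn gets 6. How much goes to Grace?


Find the multiplier:
6 / 3 = 2
Apply to Grace's share:
1 x 2 = 2

2


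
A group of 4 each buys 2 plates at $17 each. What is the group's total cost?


Cost per person:
2 x $17 = $34
Group total:
4 x $34 = $136

$136


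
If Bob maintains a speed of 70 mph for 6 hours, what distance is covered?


Use the formula: distance = speed x time
Speed = 70 mph, Time = 6 hours
70 x 6 = 420 miles

420 miles


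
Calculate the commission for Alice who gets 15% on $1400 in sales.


Convert rate to decimal:
15% = 0.15
Multiply by sales:
$1400 x 0.15 = $210

$210


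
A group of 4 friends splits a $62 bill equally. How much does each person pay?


Total bill: $62
Number of people: 4
Each pays: $62 / 4 = $15.50

$15.50


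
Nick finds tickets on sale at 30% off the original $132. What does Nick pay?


Calculate the discount amount:
30% of $132 = $39.60
Subtract from original:
$132 - $39.60 = $92.40

$92.40


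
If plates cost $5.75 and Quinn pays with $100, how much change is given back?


Start with the amount paid:
$100
Subtract the price:
$100 - $5.75 = $94.25

$94.25


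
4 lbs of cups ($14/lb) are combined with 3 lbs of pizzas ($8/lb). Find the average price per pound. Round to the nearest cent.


Cost of cups:
4 x $14 = $56
Cost of pizzas:
3 x $8 = $24
Total cost: $56 + $24 = $80
Total weight: 7 lbs
Average: $80 / 7 = $11.4285... ≈ $11.43/lb

$11.43/lb


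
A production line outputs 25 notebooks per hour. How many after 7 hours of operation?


Production rate: 25 notebooks per hour
Time: 7 hours
Total: 25 x 7 = 175 notebooks

175 notebooks


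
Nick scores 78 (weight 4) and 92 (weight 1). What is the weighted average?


Weighted sum:
4 x 78 + 1 x 92 = 404
Total weight:
4 + 1 = 5
Weighted average:
404 / 5 = 80.8

80.8


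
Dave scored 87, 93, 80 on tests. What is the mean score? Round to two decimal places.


Add the scores:
87 + 93 + 80 = 260
Divide by the number of tests:
260 / 3 = 86.6666... ≈ 86.67

86.67


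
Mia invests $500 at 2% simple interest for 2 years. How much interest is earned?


Use the formula I = P x R x T / 100
P x R x T = 500 x 2 x 2 = 2000
I = 2000 / 100 = $20

$20


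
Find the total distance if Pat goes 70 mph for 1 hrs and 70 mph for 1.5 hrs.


Leg 1 distance:
70 x 1 = 70 miles
Leg 2 distance:
70 x 1.5 = 105 miles
Total distance:
70 + 105 = 175 miles

175 miles


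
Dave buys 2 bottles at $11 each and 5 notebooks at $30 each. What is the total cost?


Cost of bottles:
2 x $11 = $22
Cost of notebooks:
5 x $30 = $150
Add both:
$22 + $150 = $172

$172


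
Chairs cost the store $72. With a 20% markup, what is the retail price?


Calculate the markup amount:
20% of $72 = $14.40
Add to cost:
$72 + $14.40 = $86.40

$86.40


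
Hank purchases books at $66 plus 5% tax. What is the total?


Calculate the tax:
5% of $66 = $3.30
Add tax to price:
$66 + $3.30 = $69.30

$69.30


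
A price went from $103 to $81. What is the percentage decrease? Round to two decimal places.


Find the absolute change:
|81 - 103| = 22
Divide by original and multiply by 100:
22 / 103 x 100 = 21.3592...% ≈ 21.36%

21.36%


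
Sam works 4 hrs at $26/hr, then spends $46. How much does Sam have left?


Calculate earnings:
4 x $26 = $104
Subtract spending:
$104 - $46 = $58

$58


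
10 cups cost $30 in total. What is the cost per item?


Total cost: $30
Number of items: 10
Unit price: $30 / 10 = $3

$3


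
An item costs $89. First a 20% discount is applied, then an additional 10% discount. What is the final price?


First discount:
20% of $89 = $17.80
Price after first discount:
$89 - $17.80 = $71.20
Second discount:
10% of $71.20 = $7.12
Final price:
$71.20 - $7.12 = $64.08

$64.08


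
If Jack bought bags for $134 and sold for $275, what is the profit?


Selling price = $275
Cost price = $134
Profit = selling price - cost price:
Profit = $275 - $134 = $141

$141


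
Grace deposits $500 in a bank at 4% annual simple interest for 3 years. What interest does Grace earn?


Use the formula I = P x R x T / 100
P x R x T = 500 x 4 x 3 = 6000
I = 6000 / 100 = $60

$60


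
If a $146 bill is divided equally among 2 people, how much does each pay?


Total bill: $146
Number of people: 2
Each pays: $146 / 2 = $73

$73


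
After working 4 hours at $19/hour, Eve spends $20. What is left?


Calculate earnings:
4 x $19 = $76
Subtract spending:
$76 - $20 = $56

$56


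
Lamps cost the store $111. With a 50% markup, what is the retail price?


Calculate the markup amount:
50% of $111 = $55.50
Add to cost:
$111 + $55.50 = $166.50

$166.50


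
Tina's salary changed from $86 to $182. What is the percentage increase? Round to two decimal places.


Find the absolute change:
|182 - 86| = 96
Divide by original and multiply by 100:
96 / 86 x 100 = 111.6279...% ≈ 111.63%

111.63%


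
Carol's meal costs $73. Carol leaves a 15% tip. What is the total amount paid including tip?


Calculate the tip:
15% of $73 = $10.95
Add tip to meal cost:
$73 + $10.95 = $83.95

$83.95


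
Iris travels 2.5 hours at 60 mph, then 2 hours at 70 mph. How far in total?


Leg 1 distance:
60 x 2.5 = 150 miles
Leg 2 distance:
70 x 2 = 140 miles
Total distance:
150 + 140 = 290 miles

290 miles


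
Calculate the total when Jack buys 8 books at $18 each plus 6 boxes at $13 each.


Cost of books:
8 x $18 = $144
Cost of boxes:
6 x $13 = $78
Add both:
$144 + $78 = $222

$222


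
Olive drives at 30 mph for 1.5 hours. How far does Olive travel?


Use the formula: distance = speed x time
Speed = 30 mph, Time = 1.5 hours
30 x 1.5 = 45 miles

45 miles


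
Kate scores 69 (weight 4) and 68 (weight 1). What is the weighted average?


Weighted sum:
4 x 69 + 1 x 68 = 344
Total weight:
4 + 1 = 5
Weighted average:
344 / 5 = 68.8

68.8


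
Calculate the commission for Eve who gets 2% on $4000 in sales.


Convert rate to decimal:
2% = 0.02
Multiply by sales:
$4000 x 0.02 = $80

$80


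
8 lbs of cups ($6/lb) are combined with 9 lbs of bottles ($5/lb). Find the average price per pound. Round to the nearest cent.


Cost of cups:
8 x $6 = $48
Cost of bottles:
9 x $5 = $45
Total cost: $48 + $45 = $93
Total weight: 17 lbs
Average: $93 / 17 = $5.4705... ≈ $5.47/lb

$5.47/lb


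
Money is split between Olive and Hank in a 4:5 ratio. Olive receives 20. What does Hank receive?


Find the multiplier:
20 / 4 = 5
Apply to Hank's share:
5 x 5 = 25

25


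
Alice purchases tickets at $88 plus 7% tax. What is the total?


Calculate the tax:
7% of $88 = $6.16
Add tax to price:
$88 + $6.16 = $94.16

$94.16


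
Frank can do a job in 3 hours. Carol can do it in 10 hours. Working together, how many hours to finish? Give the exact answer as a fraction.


Frank's rate: 1/3 of the job per hour
Carol's rate: 1/10 of the job per hour
Combined rate: 1/3 + 1/10 = 13/30 per hour
Time = 1 / (13/30) = 30/13 hours (≈ 2.31 hours)

30/13 hours


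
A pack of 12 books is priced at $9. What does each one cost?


Total cost: $9
Number of items: 12
Unit price: $9 / 12 = $0.75

$0.75


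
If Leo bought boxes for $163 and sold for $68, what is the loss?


Selling price = $68
Cost price = $163
Loss = cost price - selling price:
Loss = $163 - $68 = $95

$95


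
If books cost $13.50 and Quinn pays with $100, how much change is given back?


Start with the amount paid:
$100
Subtract the price:
$100 - $13.50 = $86.50

$86.50


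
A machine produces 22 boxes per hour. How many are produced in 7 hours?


Production rate: 22 boxes per hour
Time: 7 hours
Total: 22 x 7 = 154 boxes

154 boxes


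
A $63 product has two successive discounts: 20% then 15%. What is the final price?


First discount:
20% of $63 = $12.60
Price after first discount:
$63 - $12.60 = $50.40
Second discount:
15% of $50.40 = $7.56
Final price:
$50.40 - $7.56 = $42.84

$42.84


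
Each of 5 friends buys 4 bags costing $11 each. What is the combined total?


Cost per person:
4 x $11 = $44
Group total:
5 x $44 = $220

$220


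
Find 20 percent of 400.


Convert percentage to decimal:
20% = 0.2
Multiply:
400 x 0.2 = 80

80


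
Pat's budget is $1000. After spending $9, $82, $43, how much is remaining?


Add up expenses:
$9 + $82 + $43 = $134
Subtract from budget:
$1000 - $134 = $866

$866


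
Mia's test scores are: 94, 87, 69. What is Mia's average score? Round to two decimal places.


Add the scores:
94 + 87 + 69 = 250
Divide by the number of tests:
250 / 3 = 83.3333... ≈ 83.33

83.33


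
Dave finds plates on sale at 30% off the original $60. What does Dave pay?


Calculate the discount amount:
30% of $60 = $18
Subtract from original:
$60 - $18 = $42

$42


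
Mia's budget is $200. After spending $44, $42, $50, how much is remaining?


Add up expenses:
$44 + $42 + $50 = $136
Subtract from budget:
$200 - $136 = $64

$64


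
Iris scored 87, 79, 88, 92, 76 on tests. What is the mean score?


Add the scores:
87 + 79 + 88 + 92 + 76 = 422
Divide by the number of tests:
422 / 5 = 84.4

84.4


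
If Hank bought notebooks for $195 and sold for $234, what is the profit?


Selling price = $234
Cost price = $195
Profit = selling price - cost price:
Profit = $234 - $195 = $39

$39


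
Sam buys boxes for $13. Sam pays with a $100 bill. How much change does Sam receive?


Start with the amount paid:
$100
Subtract the price:
$100 - $13 = $87

$87


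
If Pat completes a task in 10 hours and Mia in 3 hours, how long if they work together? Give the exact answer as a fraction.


Pat's rate: 1/10 of the job per hour
Mia's rate: 1/3 of the job per hour
Combined rate: 1/10 + 1/3 = 13/30 per hour
Time = 1 / (13/30) = 30/13 hours (≈ 2.31 hours)

30/13 hours


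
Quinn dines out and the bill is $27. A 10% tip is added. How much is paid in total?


Calculate the tip:
10% of $27 = $2.70
Add tip to meal cost:
$27 + $2.70 = $29.70

$29.70


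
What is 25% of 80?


Convert percentage to decimal:
25% = 0.25
Multiply:
80 x 0.25 = 20

20


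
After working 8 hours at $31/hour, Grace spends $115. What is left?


Calculate earnings:
8 x $31 = $248
Subtract spending:
$248 - $115 = $133

$133


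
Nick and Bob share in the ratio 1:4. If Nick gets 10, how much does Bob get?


Find the multiplier:
10 / 1 = 10
Apply to Bob's share:
4 x 10 = 40

40


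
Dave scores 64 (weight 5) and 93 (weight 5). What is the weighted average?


Weighted sum:
5 x 64 + 5 x 93 = 785
Total weight:
5 + 5 = 10
Weighted average:
785 / 10 = 78.5

78.5


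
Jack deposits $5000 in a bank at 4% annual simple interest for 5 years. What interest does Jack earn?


Use the formula I = P x R x T / 100
P x R x T = 5000 x 4 x 5 = 100000
I = 100000 / 100 = $1000

$1000


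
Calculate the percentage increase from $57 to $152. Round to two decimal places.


Find the absolute change:
|152 - 57| = 95
Divide by original and multiply by 100:
95 / 57 x 100 = 166.6666...% ≈ 166.67%

166.67%


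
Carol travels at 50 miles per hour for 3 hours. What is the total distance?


Use the formula: distance = speed x time
Speed = 50 mph, Time = 3 hours
50 x 3 = 150 miles

150 miles


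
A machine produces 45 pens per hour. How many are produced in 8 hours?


Production rate: 45 pens per hour
Time: 8 hours
Total: 45 x 8 = 360 pens

360 pens


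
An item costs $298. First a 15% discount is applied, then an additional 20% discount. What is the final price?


First discount:
15% of $298 = $44.70
Price after first discount:
$298 - $44.70 = $253.30
Second discount:
20% of $253.30 = $50.66
Final price:
$253.30 - $50.66 = $202.64

$202.64


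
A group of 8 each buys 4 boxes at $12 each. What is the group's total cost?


Cost per person:
4 x $12 = $48
Group total:
8 x $48 = $384

$384


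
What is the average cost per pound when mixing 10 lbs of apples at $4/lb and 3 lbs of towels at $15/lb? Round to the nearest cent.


Cost of apples:
10 x $4 = $40
Cost of towels:
3 x $15 = $45
Total cost: $40 + $45 = $85
Total weight: 13 lbs
Average: $85 / 13 = $6.5384... ≈ $6.54/lb

$6.54/lb


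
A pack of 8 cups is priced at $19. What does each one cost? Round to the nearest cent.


Total cost: $19
Number of items: 8
Unit price: $19 / 8 = $2.375 ≈ $2.38

$2.38


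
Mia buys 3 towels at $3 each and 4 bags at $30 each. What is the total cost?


Cost of towels:
3 x $3 = $9
Cost of bags:
4 x $30 = $120
Add both:
$9 + $120 = $129

$129


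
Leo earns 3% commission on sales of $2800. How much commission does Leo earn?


Convert rate to decimal:
3% = 0.03
Multiply by sales:
$2800 x 0.03 = $84

$84


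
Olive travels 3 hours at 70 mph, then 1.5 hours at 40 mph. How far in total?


Leg 1 distance:
70 x 3 = 210 miles
Leg 2 distance:
40 x 1.5 = 60 miles
Total distance:
210 + 60 = 270 miles

270 miles


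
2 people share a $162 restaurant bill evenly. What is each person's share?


Total bill: $162
Number of people: 2
Each pays: $162 / 2 = $81

$81


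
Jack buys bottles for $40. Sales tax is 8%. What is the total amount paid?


Calculate the tax:
8% of $40 = $3.20
Add tax to price:
$40 + $3.20 = $43.20

$43.20


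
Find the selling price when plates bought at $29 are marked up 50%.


Calculate the markup amount:
50% of $29 = $14.50
Add to cost:
$29 + $14.50 = $43.50

$43.50


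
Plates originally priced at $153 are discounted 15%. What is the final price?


Calculate the discount amount:
15% of $153 = $22.95
Subtract from original:
$153 - $22.95 = $130.05

$130.05


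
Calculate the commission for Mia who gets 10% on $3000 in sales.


Convert rate to decimal:
10% = 0.1
Multiply by sales:
$3000 x 0.1 = $300

$300


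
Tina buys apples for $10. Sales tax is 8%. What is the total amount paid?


Calculate the tax:
8% of $10 = $0.80
Add tax to price:
$10 + $0.80 = $10.80

$10.80


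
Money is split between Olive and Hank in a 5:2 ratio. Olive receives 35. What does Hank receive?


Find the multiplier:
35 / 5 = 7
Apply to Hank's share:
2 x 7 = 14

14


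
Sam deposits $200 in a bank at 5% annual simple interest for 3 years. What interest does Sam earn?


Use the formula I = P x R x T / 100
P x R x T = 200 x 5 x 3 = 3000
I = 3000 / 100 = $30

$30


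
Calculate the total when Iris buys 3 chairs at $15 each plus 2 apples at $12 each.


Cost of chairs:
3 x $15 = $45
Cost of apples:
2 x $12 = $24
Add both:
$45 + $24 = $69

$69


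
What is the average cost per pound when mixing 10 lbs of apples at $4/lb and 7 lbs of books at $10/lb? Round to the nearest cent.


Cost of apples:
10 x $4 = $40
Cost of books:
7 x $10 = $70
Total cost: $40 + $70 = $110
Total weight: 17 lbs
Average: $110 / 17 = $6.4705... ≈ $6.47/lb

$6.47/lb


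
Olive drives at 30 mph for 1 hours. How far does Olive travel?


Use the formula: distance = speed x time
Speed = 30 mph, Time = 1 hours
30 x 1 = 30 miles

30 miles


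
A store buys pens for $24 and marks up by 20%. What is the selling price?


Calculate the markup amount:
20% of $24 = $4.80
Add to cost:
$24 + $4.80 = $28.80

$28.80


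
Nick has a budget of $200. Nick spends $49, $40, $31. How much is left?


Add up expenses:
$49 + $40 + $31 = $120
Subtract from budget:
$200 - $120 = $80

$80


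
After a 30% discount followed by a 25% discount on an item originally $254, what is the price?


First discount:
30% of $254 = $76.20
Price after first discount:
$254 - $76.20 = $177.80
Second discount:
25% of $177.80 = $44.45
Final price:
$177.80 - $44.45 = $133.35

$133.35


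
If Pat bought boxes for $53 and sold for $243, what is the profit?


Selling price = $243
Cost price = $53
Profit = selling price - cost price:
Profit = $243 - $53 = $190

$190


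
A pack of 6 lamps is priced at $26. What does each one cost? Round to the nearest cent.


Total cost: $26
Number of items: 6
Unit price: $26 / 6 = $4.3333... ≈ $4.33

$4.33


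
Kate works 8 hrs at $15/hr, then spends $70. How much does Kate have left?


Calculate earnings:
8 x $15 = $120
Subtract spending:
$120 - $70 = $50

$50


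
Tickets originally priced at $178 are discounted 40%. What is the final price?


Calculate the discount amount:
40% of $178 = $71.20
Subtract from original:
$178 - $71.20 = $106.80

$106.80


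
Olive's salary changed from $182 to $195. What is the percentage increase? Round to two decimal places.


Find the absolute change:
|195 - 182| = 13
Divide by original and multiply by 100:
13 / 182 x 100 = 7.1428...% ≈ 7.14%

7.14%


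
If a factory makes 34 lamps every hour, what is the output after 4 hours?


Production rate: 34 lamps per hour
Time: 4 hours
Total: 34 x 4 = 136 lamps

136 lamps


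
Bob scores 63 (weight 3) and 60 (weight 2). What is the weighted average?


Weighted sum:
3 x 63 + 2 x 60 = 309
Total weight:
3 + 2 = 5
Weighted average:
309 / 5 = 61.8

61.8


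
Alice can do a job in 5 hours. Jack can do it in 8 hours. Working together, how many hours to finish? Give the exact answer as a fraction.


Alice's rate: 1/5 of the job per hour
Jack's rate: 1/8 of the job per hour
Combined rate: 1/5 + 1/8 = 13/40 per hour
Time = 1 / (13/40) = 40/13 hours (≈ 3.08 hours)

40/13 hours


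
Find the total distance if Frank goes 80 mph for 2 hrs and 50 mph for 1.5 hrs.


Leg 1 distance:
80 x 2 = 160 miles
Leg 2 distance:
50 x 1.5 = 75 miles
Total distance:
160 + 75 = 235 miles

235 miles


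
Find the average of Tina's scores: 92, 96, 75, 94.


Add the scores:
92 + 96 + 75 + 94 = 357
Divide by the number of tests:
357 / 4 = 89.25

89.25


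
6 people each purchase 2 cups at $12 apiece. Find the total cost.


Cost per person:
2 x $12 = $24
Group total:
6 x $24 = $144

$144


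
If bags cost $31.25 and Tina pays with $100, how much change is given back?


Start with the amount paid:
$100
Subtract the price:
$100 - $31.25 = $68.75

$68.75


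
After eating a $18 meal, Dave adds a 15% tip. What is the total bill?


Calculate the tip:
15% of $18 = $2.70
Add tip to meal cost:
$18 + $2.70 = $20.70

$20.70


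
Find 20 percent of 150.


Convert percentage to decimal:
20% = 0.2
Multiply:
150 x 0.2 = 30

30


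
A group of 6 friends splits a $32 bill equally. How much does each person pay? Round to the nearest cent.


Total bill: $32
Number of people: 6
Each pays: $32 / 6 = $5.3333... ≈ $5.33

$5.33


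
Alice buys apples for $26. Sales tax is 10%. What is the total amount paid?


Calculate the tax:
10% of $26 = $2.60
Add tax to price:
$26 + $2.60 = $28.60

$28.60


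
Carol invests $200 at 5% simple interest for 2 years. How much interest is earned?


Use the formula I = P x R x T / 100
P x R x T = 200 x 5 x 2 = 2000
I = 2000 / 100 = $20

$20


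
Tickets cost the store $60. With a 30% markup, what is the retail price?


Calculate the markup amount:
30% of $60 = $18
Add to cost:
$60 + $18 = $78

$78


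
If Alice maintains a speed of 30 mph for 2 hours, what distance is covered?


Use the formula: distance = speed x time
Speed = 30 mph, Time = 2 hours
30 x 2 = 60 miles

60 miles


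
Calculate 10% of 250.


Convert percentage to decimal:
10% = 0.1
Multiply:
250 x 0.1 = 25

25


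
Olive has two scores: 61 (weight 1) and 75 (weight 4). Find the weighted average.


Weighted sum:
1 x 61 + 4 x 75 = 361
Total weight:
1 + 4 = 5
Weighted average:
361 / 5 = 72.2

72.2
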